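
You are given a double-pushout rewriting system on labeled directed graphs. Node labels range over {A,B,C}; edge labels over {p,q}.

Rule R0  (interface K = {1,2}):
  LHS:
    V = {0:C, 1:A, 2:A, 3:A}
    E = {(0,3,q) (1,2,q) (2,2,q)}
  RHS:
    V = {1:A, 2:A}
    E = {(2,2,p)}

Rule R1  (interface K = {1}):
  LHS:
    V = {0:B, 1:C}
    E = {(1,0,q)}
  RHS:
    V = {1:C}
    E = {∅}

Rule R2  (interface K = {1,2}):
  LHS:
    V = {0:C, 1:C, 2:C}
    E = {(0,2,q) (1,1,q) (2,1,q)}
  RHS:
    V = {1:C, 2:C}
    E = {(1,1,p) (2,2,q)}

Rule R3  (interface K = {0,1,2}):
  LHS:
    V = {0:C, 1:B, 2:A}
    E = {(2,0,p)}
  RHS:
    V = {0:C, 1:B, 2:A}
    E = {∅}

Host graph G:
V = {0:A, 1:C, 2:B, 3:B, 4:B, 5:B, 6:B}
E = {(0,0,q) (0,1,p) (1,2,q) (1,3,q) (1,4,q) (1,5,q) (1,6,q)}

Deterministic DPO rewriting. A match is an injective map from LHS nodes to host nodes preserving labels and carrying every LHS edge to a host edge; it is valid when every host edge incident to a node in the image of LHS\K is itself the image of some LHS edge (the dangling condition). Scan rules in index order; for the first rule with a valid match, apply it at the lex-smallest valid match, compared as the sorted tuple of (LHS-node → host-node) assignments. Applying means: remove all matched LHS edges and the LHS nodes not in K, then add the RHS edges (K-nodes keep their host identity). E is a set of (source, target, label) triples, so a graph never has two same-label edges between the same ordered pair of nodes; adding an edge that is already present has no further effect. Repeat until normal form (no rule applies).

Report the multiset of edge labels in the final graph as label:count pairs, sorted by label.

initial: |V|=7 |E|=7  E = 0-q->0 0-p->1 1-q->2 1-q->3 1-q->4 1-q->5 1-q->6
step 1: apply R1 at {0↦2, 1↦1}  → |V|=6 |E|=6  E = 0-q->0 0-p->1 1-q->3 1-q->4 1-q->5 1-q->6
step 2: apply R1 at {0↦3, 1↦1}  → |V|=5 |E|=5  E = 0-q->0 0-p->1 1-q->4 1-q->5 1-q->6
step 3: apply R1 at {0↦4, 1↦1}  → |V|=4 |E|=4  E = 0-q->0 0-p->1 1-q->5 1-q->6
step 4: apply R1 at {0↦5, 1↦1}  → |V|=3 |E|=3  E = 0-q->0 0-p->1 1-q->6
step 5: apply R1 at {0↦6, 1↦1}  → |V|=2 |E|=2  E = 0-q->0 0-p->1
normal form: no rule applies after step 5
NF edges: [(0, 0, 'q'), (0, 1, 'p')]

Answer: p:1 q:1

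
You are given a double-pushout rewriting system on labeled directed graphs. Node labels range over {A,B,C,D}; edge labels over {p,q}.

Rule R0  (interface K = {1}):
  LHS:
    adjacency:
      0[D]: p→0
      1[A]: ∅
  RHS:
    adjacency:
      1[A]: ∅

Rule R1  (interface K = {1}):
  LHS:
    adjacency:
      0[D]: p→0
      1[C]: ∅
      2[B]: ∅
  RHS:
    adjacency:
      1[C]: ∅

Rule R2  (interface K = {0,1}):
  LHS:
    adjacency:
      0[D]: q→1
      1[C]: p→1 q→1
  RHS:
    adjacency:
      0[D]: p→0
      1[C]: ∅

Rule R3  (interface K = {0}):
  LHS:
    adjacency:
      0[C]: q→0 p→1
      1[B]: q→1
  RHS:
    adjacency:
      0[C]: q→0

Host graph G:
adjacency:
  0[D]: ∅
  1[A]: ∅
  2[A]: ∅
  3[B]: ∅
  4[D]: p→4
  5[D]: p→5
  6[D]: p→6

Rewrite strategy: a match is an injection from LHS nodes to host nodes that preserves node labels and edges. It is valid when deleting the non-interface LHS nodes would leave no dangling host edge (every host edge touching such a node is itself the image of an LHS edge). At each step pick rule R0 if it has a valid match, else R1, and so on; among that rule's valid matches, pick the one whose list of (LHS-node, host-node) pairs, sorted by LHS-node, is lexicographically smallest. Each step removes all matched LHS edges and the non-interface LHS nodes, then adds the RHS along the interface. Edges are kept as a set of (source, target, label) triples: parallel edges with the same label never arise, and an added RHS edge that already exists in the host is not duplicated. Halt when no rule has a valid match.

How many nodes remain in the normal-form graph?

Answer: 4

Rewrite trace:
start.  V:7 E:3  edges: 4-p->4 5-p->5 6-p->6
1. fire R0 via {0↦4, 1↦1}  →  V:6 E:2  edges: 5-p->5 6-p->6
2. fire R0 via {0↦5, 1↦1}  →  V:5 E:1  edges: 6-p->6
3. fire R0 via {0↦6, 1↦1}  →  V:4 E:0  edges: ∅
halt: no rule applies after step 3
NF nodes: {0:D, 1:A, 2:A, 3:B}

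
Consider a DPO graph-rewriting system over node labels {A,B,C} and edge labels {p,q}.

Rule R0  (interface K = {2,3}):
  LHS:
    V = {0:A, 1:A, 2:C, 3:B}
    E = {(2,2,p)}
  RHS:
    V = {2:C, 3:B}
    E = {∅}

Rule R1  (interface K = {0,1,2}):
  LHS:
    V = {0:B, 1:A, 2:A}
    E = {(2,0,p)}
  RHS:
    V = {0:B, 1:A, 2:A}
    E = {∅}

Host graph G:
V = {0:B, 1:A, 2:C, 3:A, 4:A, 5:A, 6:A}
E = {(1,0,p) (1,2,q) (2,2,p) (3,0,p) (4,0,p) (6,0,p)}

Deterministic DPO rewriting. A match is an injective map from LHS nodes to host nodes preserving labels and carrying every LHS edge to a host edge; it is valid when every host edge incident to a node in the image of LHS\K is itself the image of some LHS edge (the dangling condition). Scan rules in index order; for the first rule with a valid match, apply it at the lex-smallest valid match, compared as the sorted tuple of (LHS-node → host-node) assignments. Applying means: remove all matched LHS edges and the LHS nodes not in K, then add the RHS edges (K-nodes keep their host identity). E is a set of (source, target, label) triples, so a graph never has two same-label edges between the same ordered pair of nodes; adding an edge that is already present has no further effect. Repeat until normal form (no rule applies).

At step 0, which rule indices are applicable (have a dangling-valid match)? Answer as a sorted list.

Answer: [R1]

Rewrite trace:
R0: no valid match — 20 raw matches, all fail dangling condition
R1: 16 valid matches — {0↦0, 1↦1, 2↦3}, {0↦0, 1↦1, 2↦4}, {0↦0, 1↦1, 2↦6} (+13 more)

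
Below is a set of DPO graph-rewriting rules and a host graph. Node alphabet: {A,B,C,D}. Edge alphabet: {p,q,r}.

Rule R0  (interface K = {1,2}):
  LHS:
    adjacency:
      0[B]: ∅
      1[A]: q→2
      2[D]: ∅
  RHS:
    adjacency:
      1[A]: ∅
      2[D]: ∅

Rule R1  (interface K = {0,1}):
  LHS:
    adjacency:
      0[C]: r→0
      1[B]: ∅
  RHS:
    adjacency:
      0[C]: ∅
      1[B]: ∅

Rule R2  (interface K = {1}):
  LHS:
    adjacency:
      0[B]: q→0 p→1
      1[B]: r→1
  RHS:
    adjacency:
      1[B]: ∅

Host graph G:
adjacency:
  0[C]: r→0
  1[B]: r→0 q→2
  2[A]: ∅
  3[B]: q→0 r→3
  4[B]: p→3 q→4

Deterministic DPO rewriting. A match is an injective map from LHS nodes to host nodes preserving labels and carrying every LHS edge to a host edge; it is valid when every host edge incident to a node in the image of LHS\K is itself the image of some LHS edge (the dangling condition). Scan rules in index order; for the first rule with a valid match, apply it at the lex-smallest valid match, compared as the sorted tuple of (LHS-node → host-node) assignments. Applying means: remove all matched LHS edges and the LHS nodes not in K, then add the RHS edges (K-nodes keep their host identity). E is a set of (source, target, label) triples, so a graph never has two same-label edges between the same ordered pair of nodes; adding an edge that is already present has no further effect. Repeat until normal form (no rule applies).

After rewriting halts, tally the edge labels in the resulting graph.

Answer: q:2 r:1

Steps:
[0] host  ⇒  5 nodes, 7 edges  {0-r->0 1-r->0 1-q->2 3-q->0 3-r->3 4-p->3 4-q->4}
[1] R1 @ {0↦0, 1↦1}  ⇒  5 nodes, 6 edges  {1-r->0 1-q->2 3-q->0 3-r->3 4-p->3 4-q->4}
[2] R2 @ {0↦4, 1↦3}  ⇒  4 nodes, 3 edges  {1-r->0 1-q->2 3-q->0}
normal form: no rule applies after step 2
NF edges: [(1, 0, 'r'), (1, 2, 'q'), (3, 0, 'q')]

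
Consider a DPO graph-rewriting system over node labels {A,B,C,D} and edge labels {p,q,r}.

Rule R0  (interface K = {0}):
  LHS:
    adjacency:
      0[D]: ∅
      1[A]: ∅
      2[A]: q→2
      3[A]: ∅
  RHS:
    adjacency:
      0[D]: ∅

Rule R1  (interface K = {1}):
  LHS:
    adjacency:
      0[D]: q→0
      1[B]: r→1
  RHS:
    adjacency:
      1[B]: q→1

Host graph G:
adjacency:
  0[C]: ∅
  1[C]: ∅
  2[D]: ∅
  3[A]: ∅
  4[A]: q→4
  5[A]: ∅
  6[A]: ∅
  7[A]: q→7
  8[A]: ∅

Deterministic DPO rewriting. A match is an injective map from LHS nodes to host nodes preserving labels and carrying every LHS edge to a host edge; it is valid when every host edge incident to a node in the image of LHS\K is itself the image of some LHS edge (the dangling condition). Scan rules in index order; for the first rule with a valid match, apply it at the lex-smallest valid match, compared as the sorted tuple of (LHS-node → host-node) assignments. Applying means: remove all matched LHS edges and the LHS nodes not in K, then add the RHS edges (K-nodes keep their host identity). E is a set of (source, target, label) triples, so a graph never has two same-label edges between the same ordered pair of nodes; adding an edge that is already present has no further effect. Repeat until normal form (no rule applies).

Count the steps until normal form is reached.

Answer: 2

Rewrite trace:
[0] host  ⇒  9 nodes, 2 edges  {4-q->4 7-q->7}
[1] R0 @ {0↦2, 1↦3, 2↦4, 3↦5}  ⇒  6 nodes, 1 edges  {7-q->7}
[2] R0 @ {0↦2, 1↦6, 2↦7, 3↦8}  ⇒  3 nodes, 0 edges  {∅}
halt: no rule applies after step 2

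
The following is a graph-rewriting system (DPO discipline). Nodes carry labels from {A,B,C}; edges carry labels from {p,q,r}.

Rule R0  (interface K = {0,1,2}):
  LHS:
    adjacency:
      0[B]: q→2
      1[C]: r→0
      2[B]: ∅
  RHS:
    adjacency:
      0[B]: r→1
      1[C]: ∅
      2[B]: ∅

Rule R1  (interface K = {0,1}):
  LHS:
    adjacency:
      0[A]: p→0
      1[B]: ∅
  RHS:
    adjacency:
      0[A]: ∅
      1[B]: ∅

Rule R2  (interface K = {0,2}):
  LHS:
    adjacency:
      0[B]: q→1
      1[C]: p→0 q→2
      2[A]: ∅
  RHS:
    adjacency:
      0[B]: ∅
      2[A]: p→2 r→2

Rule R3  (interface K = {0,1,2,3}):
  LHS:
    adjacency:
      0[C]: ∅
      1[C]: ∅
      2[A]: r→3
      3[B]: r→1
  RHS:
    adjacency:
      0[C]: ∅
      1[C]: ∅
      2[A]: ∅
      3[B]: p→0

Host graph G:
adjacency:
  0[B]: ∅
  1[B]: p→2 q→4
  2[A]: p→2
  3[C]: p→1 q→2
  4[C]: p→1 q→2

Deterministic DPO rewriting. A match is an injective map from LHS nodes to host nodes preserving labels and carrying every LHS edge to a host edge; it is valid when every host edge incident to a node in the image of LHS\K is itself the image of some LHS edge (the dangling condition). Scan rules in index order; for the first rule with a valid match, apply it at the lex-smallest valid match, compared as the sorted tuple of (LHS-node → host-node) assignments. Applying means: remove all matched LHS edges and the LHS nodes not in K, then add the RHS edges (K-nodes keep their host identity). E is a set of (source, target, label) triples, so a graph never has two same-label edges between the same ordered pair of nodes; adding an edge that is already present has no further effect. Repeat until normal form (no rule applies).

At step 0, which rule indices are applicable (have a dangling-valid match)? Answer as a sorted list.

R0: no valid match — LHS pattern not found
R1: 2 valid matches — {0↦2, 1↦0}, {0↦2, 1↦1}
R2: 1 valid match — {0↦1, 1↦4, 2↦2}
R3: no valid match — LHS pattern not found

Answer: [R1,R2]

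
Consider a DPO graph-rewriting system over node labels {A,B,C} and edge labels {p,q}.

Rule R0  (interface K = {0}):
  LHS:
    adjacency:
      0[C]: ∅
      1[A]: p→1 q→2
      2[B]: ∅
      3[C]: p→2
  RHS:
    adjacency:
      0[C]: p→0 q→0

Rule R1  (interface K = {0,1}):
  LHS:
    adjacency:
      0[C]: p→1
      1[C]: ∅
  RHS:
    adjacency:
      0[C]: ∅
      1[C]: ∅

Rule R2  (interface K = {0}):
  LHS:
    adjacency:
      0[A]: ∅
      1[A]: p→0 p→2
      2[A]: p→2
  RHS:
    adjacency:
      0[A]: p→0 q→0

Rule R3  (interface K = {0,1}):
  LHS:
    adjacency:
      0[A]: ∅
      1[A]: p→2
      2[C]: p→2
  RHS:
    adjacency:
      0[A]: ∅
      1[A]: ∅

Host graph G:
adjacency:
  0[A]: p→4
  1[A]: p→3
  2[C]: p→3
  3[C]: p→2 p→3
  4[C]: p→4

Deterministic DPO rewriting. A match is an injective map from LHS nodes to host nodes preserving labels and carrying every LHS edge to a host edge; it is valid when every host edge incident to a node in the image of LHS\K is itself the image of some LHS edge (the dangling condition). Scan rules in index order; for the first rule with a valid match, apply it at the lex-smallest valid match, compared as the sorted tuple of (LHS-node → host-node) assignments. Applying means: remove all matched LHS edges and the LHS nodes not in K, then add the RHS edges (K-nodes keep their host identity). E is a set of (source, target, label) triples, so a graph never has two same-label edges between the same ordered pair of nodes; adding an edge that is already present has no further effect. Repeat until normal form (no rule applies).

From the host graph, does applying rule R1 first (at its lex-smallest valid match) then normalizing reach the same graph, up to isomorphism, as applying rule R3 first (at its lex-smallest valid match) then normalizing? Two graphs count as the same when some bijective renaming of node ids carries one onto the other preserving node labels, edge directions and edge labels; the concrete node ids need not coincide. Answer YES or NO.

Answer: YES

Derivation:
branch R1-first: apply at {0↦2, 1↦3} → |E|=5, then 3 more step(s) → NF |V|=3 |E|=0 V={0:A, 1:A, 2:C} E=∅
branch R3-first: apply at {0↦1, 1↦0, 2↦4} → |E|=4, then 3 more step(s) → NF |V|=3 |E|=0 V={0:A, 1:A, 2:C} E=∅
graphs isomorphic (equal up to label-preserving node renaming)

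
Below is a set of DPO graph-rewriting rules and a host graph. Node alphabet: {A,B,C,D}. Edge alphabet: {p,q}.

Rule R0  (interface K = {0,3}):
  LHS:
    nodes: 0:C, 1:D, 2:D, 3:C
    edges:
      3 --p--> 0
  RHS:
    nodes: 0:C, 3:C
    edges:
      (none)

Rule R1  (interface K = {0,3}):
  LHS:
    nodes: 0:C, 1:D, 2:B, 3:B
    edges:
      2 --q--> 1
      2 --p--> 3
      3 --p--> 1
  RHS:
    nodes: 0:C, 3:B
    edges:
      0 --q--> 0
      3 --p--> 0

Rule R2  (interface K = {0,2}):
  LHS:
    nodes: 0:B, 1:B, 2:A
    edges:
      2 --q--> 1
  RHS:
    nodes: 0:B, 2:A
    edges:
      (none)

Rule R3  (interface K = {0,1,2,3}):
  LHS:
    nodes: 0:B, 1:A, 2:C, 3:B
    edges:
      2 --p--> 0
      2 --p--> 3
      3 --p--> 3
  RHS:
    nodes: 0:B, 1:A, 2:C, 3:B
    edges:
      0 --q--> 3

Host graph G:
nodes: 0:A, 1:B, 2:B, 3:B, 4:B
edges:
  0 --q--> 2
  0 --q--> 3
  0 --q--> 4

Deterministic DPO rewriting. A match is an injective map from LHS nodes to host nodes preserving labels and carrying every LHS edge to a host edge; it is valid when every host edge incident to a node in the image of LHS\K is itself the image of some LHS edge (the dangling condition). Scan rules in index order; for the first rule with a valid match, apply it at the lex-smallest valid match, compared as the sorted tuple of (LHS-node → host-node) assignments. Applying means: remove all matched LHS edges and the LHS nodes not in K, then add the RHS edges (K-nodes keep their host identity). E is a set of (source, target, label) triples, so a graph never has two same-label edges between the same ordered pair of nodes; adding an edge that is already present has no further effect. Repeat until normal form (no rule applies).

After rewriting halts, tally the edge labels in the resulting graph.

[0] host  ⇒  5 nodes, 3 edges  {0-q->2 0-q->3 0-q->4}
[1] R2 @ {0↦1, 1↦2, 2↦0}  ⇒  4 nodes, 2 edges  {0-q->3 0-q->4}
[2] R2 @ {0↦1, 1↦3, 2↦0}  ⇒  3 nodes, 1 edges  {0-q->4}
[3] R2 @ {0↦1, 1↦4, 2↦0}  ⇒  2 nodes, 0 edges  {∅}
final graph: no rule applies after step 3
NF edges: []

Answer: (no edges)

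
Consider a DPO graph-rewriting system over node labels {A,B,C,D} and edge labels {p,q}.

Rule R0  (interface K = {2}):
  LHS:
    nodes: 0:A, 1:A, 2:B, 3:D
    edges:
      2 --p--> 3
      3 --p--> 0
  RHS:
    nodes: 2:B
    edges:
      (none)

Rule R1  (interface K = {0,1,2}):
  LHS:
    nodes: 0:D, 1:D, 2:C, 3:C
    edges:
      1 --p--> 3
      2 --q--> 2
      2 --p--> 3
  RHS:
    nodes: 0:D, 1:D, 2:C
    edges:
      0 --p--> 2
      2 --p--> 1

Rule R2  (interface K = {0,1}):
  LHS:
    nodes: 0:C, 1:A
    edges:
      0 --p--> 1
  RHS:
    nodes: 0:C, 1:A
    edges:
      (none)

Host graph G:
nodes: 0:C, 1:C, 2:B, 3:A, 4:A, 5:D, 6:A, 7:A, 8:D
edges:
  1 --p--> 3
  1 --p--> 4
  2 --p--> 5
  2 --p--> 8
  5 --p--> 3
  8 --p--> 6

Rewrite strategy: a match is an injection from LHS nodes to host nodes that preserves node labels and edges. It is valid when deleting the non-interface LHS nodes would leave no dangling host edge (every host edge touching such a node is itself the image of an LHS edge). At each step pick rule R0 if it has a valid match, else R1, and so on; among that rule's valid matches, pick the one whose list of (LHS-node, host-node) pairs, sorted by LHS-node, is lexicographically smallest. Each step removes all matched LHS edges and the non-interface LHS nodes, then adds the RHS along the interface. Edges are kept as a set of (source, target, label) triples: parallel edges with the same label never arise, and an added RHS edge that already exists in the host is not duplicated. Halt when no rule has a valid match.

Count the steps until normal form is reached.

initial: |V|=9 |E|=6  E = 1-p->3 1-p->4 2-p->5 2-p->8 5-p->3 8-p->6
step 1: apply R0 at {0↦6, 1↦7, 2↦2, 3↦8}  → |V|=6 |E|=4  E = 1-p->3 1-p->4 2-p->5 5-p->3
step 2: apply R2 at {0↦1, 1↦3}  → |V|=6 |E|=3  E = 1-p->4 2-p->5 5-p->3
step 3: apply R2 at {0↦1, 1↦4}  → |V|=6 |E|=2  E = 2-p->5 5-p->3
step 4: apply R0 at {0↦3, 1↦4, 2↦2, 3↦5}  → |V|=3 |E|=0  E = ∅
halt: no rule applies after step 4

Answer: 4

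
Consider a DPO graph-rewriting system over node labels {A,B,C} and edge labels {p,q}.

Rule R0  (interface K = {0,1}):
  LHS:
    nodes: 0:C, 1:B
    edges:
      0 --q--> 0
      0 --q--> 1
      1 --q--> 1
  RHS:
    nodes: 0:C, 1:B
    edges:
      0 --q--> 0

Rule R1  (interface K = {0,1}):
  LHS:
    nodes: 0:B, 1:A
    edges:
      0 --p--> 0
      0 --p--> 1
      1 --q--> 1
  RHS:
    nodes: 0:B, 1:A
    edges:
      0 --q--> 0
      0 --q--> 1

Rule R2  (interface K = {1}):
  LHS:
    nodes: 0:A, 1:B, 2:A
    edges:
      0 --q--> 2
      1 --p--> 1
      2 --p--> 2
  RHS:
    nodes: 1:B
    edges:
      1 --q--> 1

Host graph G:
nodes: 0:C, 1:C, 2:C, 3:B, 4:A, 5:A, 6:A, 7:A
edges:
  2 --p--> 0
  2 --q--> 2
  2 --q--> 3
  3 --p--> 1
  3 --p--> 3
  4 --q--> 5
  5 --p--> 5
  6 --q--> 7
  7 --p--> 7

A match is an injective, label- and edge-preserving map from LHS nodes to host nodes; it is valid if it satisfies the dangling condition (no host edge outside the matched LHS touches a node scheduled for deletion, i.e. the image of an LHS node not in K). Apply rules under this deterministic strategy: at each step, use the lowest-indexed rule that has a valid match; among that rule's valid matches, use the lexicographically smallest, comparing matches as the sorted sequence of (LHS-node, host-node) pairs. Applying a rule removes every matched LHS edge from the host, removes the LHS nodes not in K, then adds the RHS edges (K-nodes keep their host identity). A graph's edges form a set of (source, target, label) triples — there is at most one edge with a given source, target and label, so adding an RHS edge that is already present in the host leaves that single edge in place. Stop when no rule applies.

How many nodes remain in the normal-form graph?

Answer: 6

Derivation:
[0] host  ⇒  8 nodes, 9 edges  {2-p->0 2-q->2 2-q->3 3-p->1 3-p->3 4-q->5 5-p->5 6-q->7 7-p->7}
[1] R2 @ {0↦4, 1↦3, 2↦5}  ⇒  6 nodes, 7 edges  {2-p->0 2-q->2 2-q->3 3-p->1 3-q->3 6-q->7 7-p->7}
[2] R0 @ {0↦2, 1↦3}  ⇒  6 nodes, 5 edges  {2-p->0 2-q->2 3-p->1 6-q->7 7-p->7}
final graph: no rule applies after step 2
NF nodes: {0:C, 1:C, 2:C, 3:B, 6:A, 7:A}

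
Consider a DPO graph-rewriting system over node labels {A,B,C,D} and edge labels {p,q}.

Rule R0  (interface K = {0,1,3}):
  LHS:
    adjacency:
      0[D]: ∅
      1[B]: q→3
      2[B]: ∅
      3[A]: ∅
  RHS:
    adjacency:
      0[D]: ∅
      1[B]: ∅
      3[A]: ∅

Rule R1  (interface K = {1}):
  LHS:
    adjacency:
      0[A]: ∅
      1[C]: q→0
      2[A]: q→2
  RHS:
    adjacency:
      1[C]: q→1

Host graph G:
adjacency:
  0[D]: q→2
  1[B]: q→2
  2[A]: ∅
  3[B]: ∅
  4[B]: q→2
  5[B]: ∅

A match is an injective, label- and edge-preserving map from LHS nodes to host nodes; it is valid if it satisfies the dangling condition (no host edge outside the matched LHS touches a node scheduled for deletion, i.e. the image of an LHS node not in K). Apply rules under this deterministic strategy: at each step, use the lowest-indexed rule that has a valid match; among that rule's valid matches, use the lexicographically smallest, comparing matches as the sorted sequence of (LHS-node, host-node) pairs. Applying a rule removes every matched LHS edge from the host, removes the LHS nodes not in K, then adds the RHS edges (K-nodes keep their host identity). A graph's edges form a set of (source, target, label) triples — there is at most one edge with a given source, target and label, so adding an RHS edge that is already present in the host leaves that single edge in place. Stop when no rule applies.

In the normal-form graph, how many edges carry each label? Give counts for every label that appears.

[0] host  ⇒  6 nodes, 3 edges  {0-q->2 1-q->2 4-q->2}
[1] R0 @ {0↦0, 1↦1, 2↦3, 3↦2}  ⇒  5 nodes, 2 edges  {0-q->2 4-q->2}
[2] R0 @ {0↦0, 1↦4, 2↦1, 3↦2}  ⇒  4 nodes, 1 edges  {0-q->2}
normal form: no rule applies after step 2
NF edges: [(0, 2, 'q')]

Answer: q:1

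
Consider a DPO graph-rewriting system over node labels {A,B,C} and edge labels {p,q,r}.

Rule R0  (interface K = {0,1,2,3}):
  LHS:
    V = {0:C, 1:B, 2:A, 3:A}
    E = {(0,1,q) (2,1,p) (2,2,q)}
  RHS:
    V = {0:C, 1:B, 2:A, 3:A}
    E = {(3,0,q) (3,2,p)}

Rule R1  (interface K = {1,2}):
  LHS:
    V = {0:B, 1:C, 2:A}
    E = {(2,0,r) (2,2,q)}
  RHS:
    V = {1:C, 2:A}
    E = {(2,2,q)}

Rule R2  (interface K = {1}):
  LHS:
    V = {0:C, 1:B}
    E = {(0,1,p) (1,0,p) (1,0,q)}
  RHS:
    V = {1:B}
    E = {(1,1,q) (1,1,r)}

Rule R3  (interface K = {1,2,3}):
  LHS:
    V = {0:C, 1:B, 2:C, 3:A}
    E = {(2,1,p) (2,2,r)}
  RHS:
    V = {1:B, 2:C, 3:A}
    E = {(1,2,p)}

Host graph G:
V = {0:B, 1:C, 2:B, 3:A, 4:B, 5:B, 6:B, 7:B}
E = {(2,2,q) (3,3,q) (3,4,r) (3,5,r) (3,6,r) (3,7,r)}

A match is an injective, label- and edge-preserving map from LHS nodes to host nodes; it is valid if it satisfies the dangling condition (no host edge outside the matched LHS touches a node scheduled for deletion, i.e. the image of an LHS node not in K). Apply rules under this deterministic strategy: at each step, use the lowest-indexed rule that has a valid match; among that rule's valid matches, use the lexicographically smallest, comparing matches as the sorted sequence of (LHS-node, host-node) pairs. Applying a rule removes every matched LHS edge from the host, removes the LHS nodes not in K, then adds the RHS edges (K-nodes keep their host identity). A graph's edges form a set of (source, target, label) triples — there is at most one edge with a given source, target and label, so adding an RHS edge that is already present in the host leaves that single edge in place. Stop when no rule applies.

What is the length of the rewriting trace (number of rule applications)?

Answer: 4

Rewrite trace:
start.  V:8 E:6  edges: 2-q->2 3-q->3 3-r->4 3-r->5 3-r->6 3-r->7
1. fire R1 via {0↦4, 1↦1, 2↦3}  →  V:7 E:5  edges: 2-q->2 3-q->3 3-r->5 3-r->6 3-r->7
2. fire R1 via {0↦5, 1↦1, 2↦3}  →  V:6 E:4  edges: 2-q->2 3-q->3 3-r->6 3-r->7
3. fire R1 via {0↦6, 1↦1, 2↦3}  →  V:5 E:3  edges: 2-q->2 3-q->3 3-r->7
4. fire R1 via {0↦7, 1↦1, 2↦3}  →  V:4 E:2  edges: 2-q->2 3-q->3
halt: no rule applies after step 4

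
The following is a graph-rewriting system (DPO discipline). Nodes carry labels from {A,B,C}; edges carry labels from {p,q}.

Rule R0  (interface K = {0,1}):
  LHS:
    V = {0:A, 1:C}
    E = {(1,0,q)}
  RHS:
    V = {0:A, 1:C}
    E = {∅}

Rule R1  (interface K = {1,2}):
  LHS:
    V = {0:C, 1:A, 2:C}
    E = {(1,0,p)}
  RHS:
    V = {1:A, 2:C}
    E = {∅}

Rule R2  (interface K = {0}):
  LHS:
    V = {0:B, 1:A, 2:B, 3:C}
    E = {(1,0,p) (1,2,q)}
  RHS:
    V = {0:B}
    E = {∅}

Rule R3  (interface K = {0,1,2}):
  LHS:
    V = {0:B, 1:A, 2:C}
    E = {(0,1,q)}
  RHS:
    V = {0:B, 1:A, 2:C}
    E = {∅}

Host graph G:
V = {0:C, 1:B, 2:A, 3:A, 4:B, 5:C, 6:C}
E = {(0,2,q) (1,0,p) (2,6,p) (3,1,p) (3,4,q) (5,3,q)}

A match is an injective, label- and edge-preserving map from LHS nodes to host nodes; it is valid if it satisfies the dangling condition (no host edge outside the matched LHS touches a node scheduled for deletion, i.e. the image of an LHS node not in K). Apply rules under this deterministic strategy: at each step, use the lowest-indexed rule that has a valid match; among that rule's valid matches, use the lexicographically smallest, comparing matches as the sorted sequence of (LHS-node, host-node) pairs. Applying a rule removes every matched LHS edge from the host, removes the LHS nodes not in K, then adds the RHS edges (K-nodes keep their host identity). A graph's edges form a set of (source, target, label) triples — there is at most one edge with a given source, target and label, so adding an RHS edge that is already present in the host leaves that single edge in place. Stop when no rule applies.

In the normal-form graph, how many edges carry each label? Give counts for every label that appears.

Answer: p:1

Rewrite trace:
start.  V:7 E:6  edges: 0-q->2 1-p->0 2-p->6 3-p->1 3-q->4 5-q->3
1. fire R0 via {0↦2, 1↦0}  →  V:7 E:5  edges: 1-p->0 2-p->6 3-p->1 3-q->4 5-q->3
2. fire R0 via {0↦3, 1↦5}  →  V:7 E:4  edges: 1-p->0 2-p->6 3-p->1 3-q->4
3. fire R1 via {0↦6, 1↦2, 2↦0}  →  V:6 E:3  edges: 1-p->0 3-p->1 3-q->4
4. fire R2 via {0↦1, 1↦3, 2↦4, 3↦5}  →  V:3 E:1  edges: 1-p->0
final graph: no rule applies after step 4
NF edges: [(1, 0, 'p')]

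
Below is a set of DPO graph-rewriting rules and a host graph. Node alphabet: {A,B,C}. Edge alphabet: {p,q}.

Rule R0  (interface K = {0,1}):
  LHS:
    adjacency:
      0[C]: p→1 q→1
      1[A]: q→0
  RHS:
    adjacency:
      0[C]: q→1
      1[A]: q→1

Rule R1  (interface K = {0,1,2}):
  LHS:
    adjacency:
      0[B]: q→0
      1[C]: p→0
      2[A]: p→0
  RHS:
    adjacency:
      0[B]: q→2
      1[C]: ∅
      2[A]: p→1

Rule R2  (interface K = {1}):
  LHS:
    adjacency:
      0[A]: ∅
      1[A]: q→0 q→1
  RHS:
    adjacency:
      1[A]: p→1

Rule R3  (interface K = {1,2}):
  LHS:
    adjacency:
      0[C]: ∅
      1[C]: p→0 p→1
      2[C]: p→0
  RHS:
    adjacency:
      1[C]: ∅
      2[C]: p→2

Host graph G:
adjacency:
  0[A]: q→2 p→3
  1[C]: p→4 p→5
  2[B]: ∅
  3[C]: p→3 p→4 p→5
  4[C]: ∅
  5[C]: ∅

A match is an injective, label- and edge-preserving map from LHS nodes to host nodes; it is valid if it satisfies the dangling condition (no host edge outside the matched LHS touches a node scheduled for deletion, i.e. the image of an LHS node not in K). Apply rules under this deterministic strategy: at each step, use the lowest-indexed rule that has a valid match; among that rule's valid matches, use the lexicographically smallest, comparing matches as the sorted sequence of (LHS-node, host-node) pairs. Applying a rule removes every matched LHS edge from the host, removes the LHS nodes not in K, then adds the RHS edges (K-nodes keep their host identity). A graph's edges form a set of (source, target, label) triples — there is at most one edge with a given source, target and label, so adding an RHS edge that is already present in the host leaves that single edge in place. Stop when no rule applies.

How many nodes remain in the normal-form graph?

Answer: 4

Rewrite trace:
start.  V:6 E:7  edges: 0-q->2 0-p->3 1-p->4 1-p->5 3-p->3 3-p->4 3-p->5
1. fire R3 via {0↦4, 1↦3, 2↦1}  →  V:5 E:5  edges: 0-q->2 0-p->3 1-p->1 1-p->5 3-p->5
2. fire R3 via {0↦5, 1↦1, 2↦3}  →  V:4 E:3  edges: 0-q->2 0-p->3 3-p->3
final graph: no rule applies after step 2
NF nodes: {0:A, 1:C, 2:B, 3:C}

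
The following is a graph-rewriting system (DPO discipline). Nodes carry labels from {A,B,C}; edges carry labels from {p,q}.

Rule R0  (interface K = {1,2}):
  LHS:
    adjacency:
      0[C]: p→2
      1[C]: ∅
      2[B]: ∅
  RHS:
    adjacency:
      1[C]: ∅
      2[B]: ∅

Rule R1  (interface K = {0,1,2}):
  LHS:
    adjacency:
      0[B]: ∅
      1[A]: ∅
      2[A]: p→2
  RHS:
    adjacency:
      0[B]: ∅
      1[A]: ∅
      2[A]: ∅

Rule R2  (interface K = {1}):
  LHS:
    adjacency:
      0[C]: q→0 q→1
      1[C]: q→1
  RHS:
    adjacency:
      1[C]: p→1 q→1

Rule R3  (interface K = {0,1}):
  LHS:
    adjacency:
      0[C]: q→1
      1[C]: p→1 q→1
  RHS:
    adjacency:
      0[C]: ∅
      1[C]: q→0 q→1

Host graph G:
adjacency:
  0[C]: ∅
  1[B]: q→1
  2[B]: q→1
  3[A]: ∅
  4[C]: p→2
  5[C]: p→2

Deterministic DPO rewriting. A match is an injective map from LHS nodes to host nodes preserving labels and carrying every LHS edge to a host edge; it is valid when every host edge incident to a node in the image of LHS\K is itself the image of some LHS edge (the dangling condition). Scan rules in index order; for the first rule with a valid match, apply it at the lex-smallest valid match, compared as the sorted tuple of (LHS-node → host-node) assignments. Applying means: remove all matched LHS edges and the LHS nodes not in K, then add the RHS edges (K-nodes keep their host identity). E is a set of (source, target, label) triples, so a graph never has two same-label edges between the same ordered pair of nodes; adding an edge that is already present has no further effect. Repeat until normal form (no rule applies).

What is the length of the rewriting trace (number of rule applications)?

start.  V:6 E:4  edges: 1-q->1 2-q->1 4-p->2 5-p->2
1. fire R0 via {0↦4, 1↦0, 2↦2}  →  V:5 E:3  edges: 1-q->1 2-q->1 5-p->2
2. fire R0 via {0↦5, 1↦0, 2↦2}  →  V:4 E:2  edges: 1-q->1 2-q->1
normal form: no rule applies after step 2

Answer: 2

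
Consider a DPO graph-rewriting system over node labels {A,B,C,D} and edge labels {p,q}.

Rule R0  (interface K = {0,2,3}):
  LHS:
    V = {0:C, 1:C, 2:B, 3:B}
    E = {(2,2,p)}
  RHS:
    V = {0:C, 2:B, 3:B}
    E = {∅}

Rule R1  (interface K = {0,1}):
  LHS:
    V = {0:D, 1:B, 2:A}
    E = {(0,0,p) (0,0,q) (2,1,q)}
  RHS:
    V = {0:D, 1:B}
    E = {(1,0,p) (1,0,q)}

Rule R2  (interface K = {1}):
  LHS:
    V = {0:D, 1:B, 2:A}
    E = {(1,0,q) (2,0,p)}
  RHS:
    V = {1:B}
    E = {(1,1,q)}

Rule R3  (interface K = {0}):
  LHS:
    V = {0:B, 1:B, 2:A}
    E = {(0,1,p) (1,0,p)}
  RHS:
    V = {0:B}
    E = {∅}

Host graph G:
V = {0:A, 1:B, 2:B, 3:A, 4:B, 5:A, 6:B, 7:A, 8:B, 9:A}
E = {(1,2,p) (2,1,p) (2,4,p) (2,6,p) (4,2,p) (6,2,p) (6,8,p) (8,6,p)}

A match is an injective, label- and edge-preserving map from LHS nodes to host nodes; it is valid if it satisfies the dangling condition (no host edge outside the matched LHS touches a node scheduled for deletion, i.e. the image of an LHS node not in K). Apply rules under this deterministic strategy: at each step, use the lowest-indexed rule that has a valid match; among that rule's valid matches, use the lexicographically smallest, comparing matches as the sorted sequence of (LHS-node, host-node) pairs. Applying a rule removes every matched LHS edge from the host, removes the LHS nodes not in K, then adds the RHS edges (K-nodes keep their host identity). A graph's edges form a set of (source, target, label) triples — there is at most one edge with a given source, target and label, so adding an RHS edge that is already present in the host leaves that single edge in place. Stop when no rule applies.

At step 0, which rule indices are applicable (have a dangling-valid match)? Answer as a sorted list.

Answer: [R3]

Rewrite trace:
R0: no valid match — LHS pattern not found
R1: no valid match — LHS pattern not found
R2: no valid match — LHS pattern not found
R3: 15 valid matches — {0↦2, 1↦1, 2↦0}, {0↦2, 1↦1, 2↦3}, {0↦2, 1↦1, 2↦5} (+12 more)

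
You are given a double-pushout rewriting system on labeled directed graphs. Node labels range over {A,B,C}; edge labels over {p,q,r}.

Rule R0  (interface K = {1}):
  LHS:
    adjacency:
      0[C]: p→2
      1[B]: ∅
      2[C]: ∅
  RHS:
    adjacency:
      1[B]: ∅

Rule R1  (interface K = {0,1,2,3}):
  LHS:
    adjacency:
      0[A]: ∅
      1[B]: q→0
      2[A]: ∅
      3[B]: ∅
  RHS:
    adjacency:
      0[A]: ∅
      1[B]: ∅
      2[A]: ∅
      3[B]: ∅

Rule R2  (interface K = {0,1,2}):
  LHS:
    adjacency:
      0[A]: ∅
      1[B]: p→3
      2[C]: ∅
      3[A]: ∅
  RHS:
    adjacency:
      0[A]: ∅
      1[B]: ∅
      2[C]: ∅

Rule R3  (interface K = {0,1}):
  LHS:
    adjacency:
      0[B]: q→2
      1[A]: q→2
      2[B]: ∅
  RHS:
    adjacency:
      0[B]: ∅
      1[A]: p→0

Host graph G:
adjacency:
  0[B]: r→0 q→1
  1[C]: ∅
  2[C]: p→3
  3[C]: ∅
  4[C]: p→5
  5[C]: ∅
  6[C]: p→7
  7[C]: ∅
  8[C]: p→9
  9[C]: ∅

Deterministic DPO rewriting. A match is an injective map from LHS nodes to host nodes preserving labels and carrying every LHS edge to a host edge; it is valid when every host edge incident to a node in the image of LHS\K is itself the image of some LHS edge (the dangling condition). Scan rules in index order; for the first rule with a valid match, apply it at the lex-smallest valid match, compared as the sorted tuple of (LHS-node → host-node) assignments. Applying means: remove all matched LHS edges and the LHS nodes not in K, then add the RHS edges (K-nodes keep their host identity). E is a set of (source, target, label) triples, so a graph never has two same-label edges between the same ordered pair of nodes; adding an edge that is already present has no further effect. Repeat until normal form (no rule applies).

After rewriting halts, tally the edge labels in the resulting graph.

initial: |V|=10 |E|=6  E = 0-r->0 0-q->1 2-p->3 4-p->5 6-p->7 8-p->9
step 1: apply R0 at {0↦2, 1↦0, 2↦3}  → |V|=8 |E|=5  E = 0-r->0 0-q->1 4-p->5 6-p->7 8-p->9
step 2: apply R0 at {0↦4, 1↦0, 2↦5}  → |V|=6 |E|=4  E = 0-r->0 0-q->1 6-p->7 8-p->9
step 3: apply R0 at {0↦6, 1↦0, 2↦7}  → |V|=4 |E|=3  E = 0-r->0 0-q->1 8-p->9
step 4: apply R0 at {0↦8, 1↦0, 2↦9}  → |V|=2 |E|=2  E = 0-r->0 0-q->1
halt: no rule applies after step 4
NF edges: [(0, 0, 'r'), (0, 1, 'q')]

Answer: q:1 r:1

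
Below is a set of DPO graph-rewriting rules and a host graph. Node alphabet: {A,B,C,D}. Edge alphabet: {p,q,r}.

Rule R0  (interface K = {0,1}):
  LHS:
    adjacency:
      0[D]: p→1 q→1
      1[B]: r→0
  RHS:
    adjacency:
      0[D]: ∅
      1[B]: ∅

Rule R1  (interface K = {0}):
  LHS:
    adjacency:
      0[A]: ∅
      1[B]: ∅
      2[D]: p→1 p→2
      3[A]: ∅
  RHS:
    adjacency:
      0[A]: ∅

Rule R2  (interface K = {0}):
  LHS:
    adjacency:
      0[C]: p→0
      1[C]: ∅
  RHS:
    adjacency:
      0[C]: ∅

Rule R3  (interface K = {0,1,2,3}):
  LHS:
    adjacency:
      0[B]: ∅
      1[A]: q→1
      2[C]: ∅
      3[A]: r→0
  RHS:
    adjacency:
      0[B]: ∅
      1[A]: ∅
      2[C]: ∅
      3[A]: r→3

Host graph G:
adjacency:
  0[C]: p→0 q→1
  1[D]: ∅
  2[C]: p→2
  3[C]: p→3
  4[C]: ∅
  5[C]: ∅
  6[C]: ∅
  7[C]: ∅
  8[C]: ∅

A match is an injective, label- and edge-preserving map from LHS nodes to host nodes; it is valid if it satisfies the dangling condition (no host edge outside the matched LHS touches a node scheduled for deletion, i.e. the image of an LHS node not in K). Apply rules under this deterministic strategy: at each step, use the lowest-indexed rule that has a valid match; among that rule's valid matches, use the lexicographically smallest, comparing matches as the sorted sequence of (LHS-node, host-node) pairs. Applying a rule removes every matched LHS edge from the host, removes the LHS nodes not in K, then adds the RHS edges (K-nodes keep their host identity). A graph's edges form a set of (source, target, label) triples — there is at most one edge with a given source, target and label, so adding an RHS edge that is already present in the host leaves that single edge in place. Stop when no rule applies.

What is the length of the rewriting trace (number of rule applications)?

Answer: 3

Rewrite trace:
[0] host  ⇒  9 nodes, 4 edges  {0-p->0 0-q->1 2-p->2 3-p->3}
[1] R2 @ {0↦0, 1↦4}  ⇒  8 nodes, 3 edges  {0-q->1 2-p->2 3-p->3}
[2] R2 @ {0↦2, 1↦5}  ⇒  7 nodes, 2 edges  {0-q->1 3-p->3}
[3] R2 @ {0↦3, 1↦2}  ⇒  6 nodes, 1 edges  {0-q->1}
halt: no rule applies after step 3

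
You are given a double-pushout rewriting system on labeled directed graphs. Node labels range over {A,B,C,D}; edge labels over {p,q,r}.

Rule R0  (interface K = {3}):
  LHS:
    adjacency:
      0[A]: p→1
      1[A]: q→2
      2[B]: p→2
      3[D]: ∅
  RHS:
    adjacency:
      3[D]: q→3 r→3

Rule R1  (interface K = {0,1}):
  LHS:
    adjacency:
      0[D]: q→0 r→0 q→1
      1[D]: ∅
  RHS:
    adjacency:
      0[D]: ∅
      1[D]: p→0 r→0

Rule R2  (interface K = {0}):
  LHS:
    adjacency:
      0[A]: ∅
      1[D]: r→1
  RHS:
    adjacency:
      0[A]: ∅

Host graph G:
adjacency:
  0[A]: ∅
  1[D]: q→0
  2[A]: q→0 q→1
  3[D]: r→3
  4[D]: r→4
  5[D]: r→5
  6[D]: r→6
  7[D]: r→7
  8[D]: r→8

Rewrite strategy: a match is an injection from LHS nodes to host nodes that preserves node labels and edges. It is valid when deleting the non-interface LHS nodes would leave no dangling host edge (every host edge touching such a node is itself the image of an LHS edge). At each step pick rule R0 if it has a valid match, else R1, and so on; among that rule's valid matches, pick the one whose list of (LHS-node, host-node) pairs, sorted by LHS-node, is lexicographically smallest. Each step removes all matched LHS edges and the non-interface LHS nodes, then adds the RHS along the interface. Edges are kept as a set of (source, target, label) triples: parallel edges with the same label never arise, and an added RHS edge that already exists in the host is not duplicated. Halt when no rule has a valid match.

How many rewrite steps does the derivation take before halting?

Answer: 6

Rewrite trace:
initial: |V|=9 |E|=9  E = 1-q->0 2-q->0 2-q->1 3-r->3 4-r->4 5-r->5 6-r->6 7-r->7 8-r->8
step 1: apply R2 at {0↦0, 1↦3}  → |V|=8 |E|=8  E = 1-q->0 2-q->0 2-q->1 4-r->4 5-r->5 6-r->6 7-r->7 8-r->8
step 2: apply R2 at {0↦0, 1↦4}  → |V|=7 |E|=7  E = 1-q->0 2-q->0 2-q->1 5-r->5 6-r->6 7-r->7 8-r->8
step 3: apply R2 at {0↦0, 1↦5}  → |V|=6 |E|=6  E = 1-q->0 2-q->0 2-q->1 6-r->6 7-r->7 8-r->8
step 4: apply R2 at {0↦0, 1↦6}  → |V|=5 |E|=5  E = 1-q->0 2-q->0 2-q->1 7-r->7 8-r->8
step 5: apply R2 at {0↦0, 1↦7}  → |V|=4 |E|=4  E = 1-q->0 2-q->0 2-q->1 8-r->8
step 6: apply R2 at {0↦0, 1↦8}  → |V|=3 |E|=3  E = 1-q->0 2-q->0 2-q->1
halt: no rule applies after step 6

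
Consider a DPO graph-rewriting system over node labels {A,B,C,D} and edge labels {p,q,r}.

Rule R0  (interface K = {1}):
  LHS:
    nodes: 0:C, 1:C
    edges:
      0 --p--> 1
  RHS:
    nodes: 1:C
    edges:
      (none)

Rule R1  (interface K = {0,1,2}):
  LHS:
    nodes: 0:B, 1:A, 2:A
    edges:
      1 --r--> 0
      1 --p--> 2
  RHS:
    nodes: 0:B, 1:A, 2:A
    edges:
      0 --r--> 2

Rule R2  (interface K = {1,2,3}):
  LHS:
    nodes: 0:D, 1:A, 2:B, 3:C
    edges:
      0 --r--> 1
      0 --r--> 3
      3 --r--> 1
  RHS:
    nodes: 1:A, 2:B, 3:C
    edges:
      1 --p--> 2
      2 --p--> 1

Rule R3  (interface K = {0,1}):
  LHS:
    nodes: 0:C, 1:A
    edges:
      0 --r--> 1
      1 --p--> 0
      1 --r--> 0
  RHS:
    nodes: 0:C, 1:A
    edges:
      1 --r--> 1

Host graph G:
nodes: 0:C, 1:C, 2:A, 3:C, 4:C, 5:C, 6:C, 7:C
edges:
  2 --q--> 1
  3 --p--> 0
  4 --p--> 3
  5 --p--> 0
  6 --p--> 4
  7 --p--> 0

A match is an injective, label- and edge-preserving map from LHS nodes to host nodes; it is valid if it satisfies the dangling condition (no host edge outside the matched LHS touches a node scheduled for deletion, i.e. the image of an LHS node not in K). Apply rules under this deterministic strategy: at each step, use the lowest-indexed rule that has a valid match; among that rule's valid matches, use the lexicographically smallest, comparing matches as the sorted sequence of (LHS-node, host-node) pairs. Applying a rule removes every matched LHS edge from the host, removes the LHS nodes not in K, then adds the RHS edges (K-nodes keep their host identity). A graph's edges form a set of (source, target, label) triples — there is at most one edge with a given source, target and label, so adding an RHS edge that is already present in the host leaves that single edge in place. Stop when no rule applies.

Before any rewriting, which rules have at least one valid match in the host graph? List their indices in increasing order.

R0: 3 valid matches — {0↦5, 1↦0}, {0↦6, 1↦4}, {0↦7, 1↦0}
R1: no valid match — LHS pattern not found
R2: no valid match — LHS pattern not found
R3: no valid match — LHS pattern not found

Answer: [R0]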